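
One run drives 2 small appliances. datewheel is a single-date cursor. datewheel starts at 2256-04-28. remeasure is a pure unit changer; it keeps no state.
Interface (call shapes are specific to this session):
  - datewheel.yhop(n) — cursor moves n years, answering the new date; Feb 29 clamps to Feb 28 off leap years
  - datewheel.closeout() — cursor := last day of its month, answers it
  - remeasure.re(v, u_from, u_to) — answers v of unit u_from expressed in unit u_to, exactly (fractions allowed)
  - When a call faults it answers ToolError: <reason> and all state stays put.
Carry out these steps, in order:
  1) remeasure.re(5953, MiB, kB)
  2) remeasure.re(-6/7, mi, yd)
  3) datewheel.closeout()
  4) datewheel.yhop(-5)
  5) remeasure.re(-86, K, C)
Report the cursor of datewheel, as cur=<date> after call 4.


Answer: cur=2251-04-30

Derivation:
! 1. re(5953, MiB, kB) ~> 780271616/125
! 2. re(-6/7, mi, yd) ~> -10560/7
! 3. closeout() ~> 2256-04-30
! 4. yhop(-5) ~> 2251-04-30
! 5. re(-86, K, C) ~> -7183/20


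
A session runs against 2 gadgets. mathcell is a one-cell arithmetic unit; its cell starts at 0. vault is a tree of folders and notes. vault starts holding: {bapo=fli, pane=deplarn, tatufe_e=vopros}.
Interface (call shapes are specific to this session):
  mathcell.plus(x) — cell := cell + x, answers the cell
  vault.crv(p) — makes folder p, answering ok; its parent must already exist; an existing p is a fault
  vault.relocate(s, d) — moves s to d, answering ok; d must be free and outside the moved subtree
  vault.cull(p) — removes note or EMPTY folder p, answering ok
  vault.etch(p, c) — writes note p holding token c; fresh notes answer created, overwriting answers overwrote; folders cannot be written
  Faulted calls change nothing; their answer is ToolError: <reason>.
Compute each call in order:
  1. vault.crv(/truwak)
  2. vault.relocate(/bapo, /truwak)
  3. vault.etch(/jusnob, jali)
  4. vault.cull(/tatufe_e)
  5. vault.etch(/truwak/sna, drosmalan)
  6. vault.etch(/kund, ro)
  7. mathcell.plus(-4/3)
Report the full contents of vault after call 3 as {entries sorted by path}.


Answer: {bapo=fli, jusnob=jali, pane=deplarn, tatufe_e=vopros, truwak/}

Derivation:
I invoke vault.crv using p='/truwak', — result: ok.
Now I run vault.relocate using s='/bapo', d='/truwak', yielding ToolError: exists.
I invoke vault.etch using p='/jusnob', c='jali', → created.
Invoking vault.cull using p='/tatufe_e', — result: ok.
I try vault.etch using p='/truwak/sna', c='drosmalan', and get created.
I run vault.etch using p='/kund', c='ro', — result: created.
Now I run mathcell.plus using x='-4/3', and observe -4/3.


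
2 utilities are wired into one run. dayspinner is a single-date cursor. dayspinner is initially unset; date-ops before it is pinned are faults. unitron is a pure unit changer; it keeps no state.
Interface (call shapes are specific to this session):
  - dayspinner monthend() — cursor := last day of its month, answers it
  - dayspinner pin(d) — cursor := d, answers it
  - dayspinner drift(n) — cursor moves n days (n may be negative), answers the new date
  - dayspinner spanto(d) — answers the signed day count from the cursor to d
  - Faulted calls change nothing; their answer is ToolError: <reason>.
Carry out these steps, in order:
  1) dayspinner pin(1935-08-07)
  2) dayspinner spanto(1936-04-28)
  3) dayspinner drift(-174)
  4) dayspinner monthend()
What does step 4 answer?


Answer: 1935-02-28

Derivation:
% dayspinner pin d=1935-08-07
:: 1935-08-07
% dayspinner spanto d=1936-04-28
:: 265
% dayspinner drift n=-174
:: 1935-02-14
% dayspinner monthend
:: 1935-02-28


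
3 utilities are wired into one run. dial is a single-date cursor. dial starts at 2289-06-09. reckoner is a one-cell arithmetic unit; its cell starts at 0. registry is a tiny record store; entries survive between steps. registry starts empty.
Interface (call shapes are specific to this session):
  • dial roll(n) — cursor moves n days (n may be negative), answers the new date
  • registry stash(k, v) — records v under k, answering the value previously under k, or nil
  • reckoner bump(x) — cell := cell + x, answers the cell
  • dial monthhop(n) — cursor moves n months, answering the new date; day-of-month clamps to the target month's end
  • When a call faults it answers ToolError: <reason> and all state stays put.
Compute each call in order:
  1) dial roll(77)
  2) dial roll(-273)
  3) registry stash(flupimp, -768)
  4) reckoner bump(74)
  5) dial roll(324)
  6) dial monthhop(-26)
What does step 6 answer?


# 1. dial roll(n: 77) ~> 2289-08-25
# 2. dial roll(n: -273) ~> 2288-11-25
# 3. registry stash(k: flupimp, v: -768) ~> nil
# 4. reckoner bump(x: 74) ~> 74
# 5. dial roll(n: 324) ~> 2289-10-15
# 6. dial monthhop(n: -26) ~> 2287-08-15

Answer: 2287-08-15


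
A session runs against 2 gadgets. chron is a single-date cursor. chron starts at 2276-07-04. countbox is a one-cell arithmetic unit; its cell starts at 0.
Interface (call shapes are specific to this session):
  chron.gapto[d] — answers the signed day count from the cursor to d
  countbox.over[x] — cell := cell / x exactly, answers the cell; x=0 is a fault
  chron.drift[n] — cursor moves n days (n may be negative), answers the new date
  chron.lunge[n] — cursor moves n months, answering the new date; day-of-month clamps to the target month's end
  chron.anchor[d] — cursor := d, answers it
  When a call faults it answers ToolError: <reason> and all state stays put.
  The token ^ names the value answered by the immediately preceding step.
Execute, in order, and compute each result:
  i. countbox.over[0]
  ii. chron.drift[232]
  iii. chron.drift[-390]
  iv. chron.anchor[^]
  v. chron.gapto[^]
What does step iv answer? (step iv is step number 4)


-> countbox.over(0)
<- ToolError: division by zero
-> chron.drift(232)
<- 2277-02-21
-> chron.drift(-390)
<- 2276-01-28
-> chron.anchor(^)
<- 2276-01-28
-> chron.gapto(^)
<- 0

Answer: 2276-01-28


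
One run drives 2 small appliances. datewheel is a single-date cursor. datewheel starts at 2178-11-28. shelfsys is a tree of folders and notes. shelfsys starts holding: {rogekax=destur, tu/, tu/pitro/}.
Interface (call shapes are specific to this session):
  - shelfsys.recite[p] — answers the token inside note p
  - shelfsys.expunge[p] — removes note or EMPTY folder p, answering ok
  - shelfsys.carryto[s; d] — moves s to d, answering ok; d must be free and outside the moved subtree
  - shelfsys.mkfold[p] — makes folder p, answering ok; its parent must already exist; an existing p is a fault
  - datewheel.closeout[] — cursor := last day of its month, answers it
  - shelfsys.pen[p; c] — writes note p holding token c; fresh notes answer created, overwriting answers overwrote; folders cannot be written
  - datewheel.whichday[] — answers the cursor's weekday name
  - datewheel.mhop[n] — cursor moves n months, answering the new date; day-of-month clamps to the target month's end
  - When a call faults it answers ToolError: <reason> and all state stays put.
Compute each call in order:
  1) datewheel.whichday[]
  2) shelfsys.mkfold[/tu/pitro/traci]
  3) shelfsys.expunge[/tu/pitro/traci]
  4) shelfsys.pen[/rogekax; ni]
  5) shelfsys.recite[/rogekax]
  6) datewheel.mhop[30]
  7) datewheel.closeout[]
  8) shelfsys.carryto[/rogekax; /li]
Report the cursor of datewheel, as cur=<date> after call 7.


Then datewheel.whichday(): Saturday.
Invoking shelfsys.mkfold using p='/tu/pitro/traci', and see ok.
Invoking shelfsys.expunge using p='/tu/pitro/traci', and see ok.
I call shelfsys.pen using p='/rogekax', c='ni', and observe overwrote.
I call shelfsys.recite using p='/rogekax': ni.
I try datewheel.mhop using n='30', giving 2181-05-28.
Now I run datewheel.closeout(), and observe 2181-05-31.
I use shelfsys.carryto using s='/rogekax', d='/li', and observe ok.

Answer: cur=2181-05-31


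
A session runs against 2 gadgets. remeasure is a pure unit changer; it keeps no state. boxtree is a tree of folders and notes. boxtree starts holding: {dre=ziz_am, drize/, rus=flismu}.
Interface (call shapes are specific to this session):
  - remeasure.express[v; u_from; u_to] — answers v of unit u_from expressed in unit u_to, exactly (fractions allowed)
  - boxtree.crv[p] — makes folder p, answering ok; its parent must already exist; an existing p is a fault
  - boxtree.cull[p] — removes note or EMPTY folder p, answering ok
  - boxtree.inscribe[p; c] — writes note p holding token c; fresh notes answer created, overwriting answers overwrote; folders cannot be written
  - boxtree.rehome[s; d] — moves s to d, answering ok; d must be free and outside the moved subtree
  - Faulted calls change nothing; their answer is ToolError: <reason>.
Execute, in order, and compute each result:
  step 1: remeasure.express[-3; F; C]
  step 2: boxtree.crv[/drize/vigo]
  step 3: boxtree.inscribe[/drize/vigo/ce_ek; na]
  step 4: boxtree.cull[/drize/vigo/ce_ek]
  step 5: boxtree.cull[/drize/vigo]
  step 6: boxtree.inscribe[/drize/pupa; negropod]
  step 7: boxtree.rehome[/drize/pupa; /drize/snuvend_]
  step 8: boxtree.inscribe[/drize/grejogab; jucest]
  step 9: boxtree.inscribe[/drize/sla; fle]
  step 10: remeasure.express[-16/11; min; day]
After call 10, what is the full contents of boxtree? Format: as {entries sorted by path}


Do: remeasure.express[v='-3'; u_from='F'; u_to='C']
See: -175/9
Do: boxtree.crv[p='/drize/vigo']
See: ok
Do: boxtree.inscribe[p='/drize/vigo/ce_ek'; c='na']
See: created
Do: boxtree.cull[p='/drize/vigo/ce_ek']
See: ok
Do: boxtree.cull[p='/drize/vigo']
See: ok
Do: boxtree.inscribe[p='/drize/pupa'; c='negropod']
See: created
Do: boxtree.rehome[s='/drize/pupa'; d='/drize/snuvend_']
See: ok
Do: boxtree.inscribe[p='/drize/grejogab'; c='jucest']
See: created
Do: boxtree.inscribe[p='/drize/sla'; c='fle']
See: created
Do: remeasure.express[v='-16/11'; u_from='min'; u_to='day']
See: -1/990

Answer: {dre=ziz_am, drize/, drize/grejogab=jucest, drize/sla=fle, drize/snuvend_=negropod, rus=flismu}


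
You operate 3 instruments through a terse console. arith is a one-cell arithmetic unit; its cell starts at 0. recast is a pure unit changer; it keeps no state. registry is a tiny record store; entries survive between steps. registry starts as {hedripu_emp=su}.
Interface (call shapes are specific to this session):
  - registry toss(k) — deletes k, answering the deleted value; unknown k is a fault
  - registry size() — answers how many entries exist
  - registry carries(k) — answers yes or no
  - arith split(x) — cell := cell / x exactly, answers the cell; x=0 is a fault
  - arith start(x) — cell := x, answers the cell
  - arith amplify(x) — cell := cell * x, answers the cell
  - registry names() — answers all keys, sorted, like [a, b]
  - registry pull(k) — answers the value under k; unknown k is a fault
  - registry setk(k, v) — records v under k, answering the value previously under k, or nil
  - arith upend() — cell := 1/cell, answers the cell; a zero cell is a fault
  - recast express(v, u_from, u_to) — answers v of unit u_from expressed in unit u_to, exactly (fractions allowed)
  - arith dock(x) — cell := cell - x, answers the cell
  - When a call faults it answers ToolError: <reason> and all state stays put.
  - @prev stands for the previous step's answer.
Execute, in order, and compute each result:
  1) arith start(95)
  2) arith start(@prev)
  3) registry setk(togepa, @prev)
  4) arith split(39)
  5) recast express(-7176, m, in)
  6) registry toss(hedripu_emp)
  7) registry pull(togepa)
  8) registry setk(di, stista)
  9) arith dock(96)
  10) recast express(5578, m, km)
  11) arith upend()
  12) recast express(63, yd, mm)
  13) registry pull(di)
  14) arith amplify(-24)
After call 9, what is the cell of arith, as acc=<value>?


> arith start x=95
:: 95
> arith start x=@prev
:: 95
> registry setk k=togepa v=@prev
:: nil
> arith split x=39
:: 95/39
> recast express v=-7176 u_from=m u_to=in
:: -35880000/127
> registry toss k=hedripu_emp
:: su
> registry pull k=togepa
:: 95
> registry setk k=di v=stista
:: nil
> arith dock x=96
:: -3649/39
> recast express v=5578 u_from=m u_to=km
:: 2789/500
> arith upend
:: -39/3649
> recast express v=63 u_from=yd u_to=mm
:: 288036/5
> registry pull k=di
:: stista
> arith amplify x=-24
:: 936/3649

Answer: acc=-3649/39


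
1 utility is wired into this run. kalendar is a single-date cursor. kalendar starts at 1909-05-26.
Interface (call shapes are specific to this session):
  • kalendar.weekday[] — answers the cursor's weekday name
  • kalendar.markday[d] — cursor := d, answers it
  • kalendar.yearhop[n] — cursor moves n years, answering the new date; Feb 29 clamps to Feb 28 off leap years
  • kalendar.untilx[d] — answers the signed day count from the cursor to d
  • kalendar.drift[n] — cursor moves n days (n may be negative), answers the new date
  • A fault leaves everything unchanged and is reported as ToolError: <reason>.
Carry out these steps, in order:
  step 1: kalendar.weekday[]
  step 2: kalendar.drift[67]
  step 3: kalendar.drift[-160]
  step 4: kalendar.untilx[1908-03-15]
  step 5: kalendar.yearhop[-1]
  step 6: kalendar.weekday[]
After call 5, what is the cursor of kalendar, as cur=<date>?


>> kalendar.weekday()
<< Wednesday
>> kalendar.drift(n='67')
<< 1909-08-01
>> kalendar.drift(n='-160')
<< 1909-02-22
>> kalendar.untilx(d='1908-03-15')
<< -344
>> kalendar.yearhop(n='-1')
<< 1908-02-22
>> kalendar.weekday()
<< Saturday

Answer: cur=1908-02-22


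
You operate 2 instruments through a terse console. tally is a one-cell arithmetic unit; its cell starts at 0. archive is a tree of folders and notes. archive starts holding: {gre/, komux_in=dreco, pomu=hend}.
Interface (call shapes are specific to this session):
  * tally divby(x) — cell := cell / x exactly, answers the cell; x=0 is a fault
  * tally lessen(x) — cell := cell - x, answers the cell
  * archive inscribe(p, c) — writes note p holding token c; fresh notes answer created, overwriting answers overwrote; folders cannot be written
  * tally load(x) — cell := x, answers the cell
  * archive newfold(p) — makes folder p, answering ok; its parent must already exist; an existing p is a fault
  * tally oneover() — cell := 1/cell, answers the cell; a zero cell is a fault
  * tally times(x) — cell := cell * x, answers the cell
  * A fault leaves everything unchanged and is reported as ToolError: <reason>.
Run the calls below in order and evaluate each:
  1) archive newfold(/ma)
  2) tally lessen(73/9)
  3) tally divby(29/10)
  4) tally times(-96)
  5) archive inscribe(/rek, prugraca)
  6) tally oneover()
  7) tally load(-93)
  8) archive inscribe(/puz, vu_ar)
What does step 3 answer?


>> archive newfold(p='/ma')
<< ok
>> tally lessen(x='73/9')
<< -73/9
>> tally divby(x='29/10')
<< -730/261
>> tally times(x='-96')
<< 23360/87
>> archive inscribe(p='/rek', c='prugraca')
<< created
>> tally oneover()
<< 87/23360
>> tally load(x='-93')
<< -93
>> archive inscribe(p='/puz', c='vu_ar')
<< created

Answer: -730/261


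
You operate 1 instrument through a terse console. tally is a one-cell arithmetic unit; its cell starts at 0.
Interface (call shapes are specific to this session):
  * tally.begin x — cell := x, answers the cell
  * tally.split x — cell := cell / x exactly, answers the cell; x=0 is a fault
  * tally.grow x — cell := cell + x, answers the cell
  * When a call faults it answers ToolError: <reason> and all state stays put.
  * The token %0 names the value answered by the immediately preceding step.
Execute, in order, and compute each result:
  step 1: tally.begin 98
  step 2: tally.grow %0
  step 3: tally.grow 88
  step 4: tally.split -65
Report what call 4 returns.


I call tally.begin passing x: 98, yielding 98.
I run tally.grow passing x: %0, which returns 196.
Now I run tally.grow passing x: 88, yielding 284.
I call tally.split passing x: -65, and see -284/65.

Answer: -284/65


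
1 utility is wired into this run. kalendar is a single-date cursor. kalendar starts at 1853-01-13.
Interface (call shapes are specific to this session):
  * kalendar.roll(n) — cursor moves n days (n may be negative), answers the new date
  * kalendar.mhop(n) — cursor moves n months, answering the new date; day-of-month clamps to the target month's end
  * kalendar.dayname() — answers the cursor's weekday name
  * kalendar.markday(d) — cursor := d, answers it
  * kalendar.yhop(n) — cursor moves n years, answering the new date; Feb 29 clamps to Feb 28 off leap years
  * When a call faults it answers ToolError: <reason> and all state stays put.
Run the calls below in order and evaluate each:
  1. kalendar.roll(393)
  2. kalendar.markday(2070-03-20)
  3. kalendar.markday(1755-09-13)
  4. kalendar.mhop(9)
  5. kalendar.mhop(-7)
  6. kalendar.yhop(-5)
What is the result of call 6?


I call kalendar.roll passing n→393, and see 1854-02-10.
I call kalendar.markday passing d→2070-03-20, and observe 2070-03-20.
Next I call kalendar.markday passing d→1755-09-13: 1755-09-13.
I use kalendar.mhop passing n→9, and see 1756-06-13.
Then kalendar.mhop passing n→-7, and get 1755-11-13.
I call kalendar.yhop passing n→-5, and observe 1750-11-13.

Answer: 1750-11-13


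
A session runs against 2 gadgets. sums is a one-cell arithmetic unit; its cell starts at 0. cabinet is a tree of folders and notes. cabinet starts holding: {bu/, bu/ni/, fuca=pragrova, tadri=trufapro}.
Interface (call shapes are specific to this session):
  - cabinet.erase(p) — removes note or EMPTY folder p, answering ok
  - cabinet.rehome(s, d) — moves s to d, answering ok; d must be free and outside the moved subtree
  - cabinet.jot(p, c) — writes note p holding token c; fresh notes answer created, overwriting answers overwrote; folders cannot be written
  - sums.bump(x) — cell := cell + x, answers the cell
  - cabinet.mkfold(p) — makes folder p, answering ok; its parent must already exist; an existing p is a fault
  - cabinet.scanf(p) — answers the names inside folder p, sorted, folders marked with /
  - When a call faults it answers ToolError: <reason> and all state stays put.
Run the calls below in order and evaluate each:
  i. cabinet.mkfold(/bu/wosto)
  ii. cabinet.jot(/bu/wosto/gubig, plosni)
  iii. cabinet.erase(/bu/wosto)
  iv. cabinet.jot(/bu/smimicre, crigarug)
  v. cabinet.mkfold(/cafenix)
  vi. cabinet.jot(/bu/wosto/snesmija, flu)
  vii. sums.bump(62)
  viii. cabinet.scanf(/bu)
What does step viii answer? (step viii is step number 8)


// 1. cabinet.mkfold(p: /bu/wosto) ~> ok
// 2. cabinet.jot(p: /bu/wosto/gubig, c: plosni) ~> created
// 3. cabinet.erase(p: /bu/wosto) ~> ToolError: not empty
// 4. cabinet.jot(p: /bu/smimicre, c: crigarug) ~> created
// 5. cabinet.mkfold(p: /cafenix) ~> ok
// 6. cabinet.jot(p: /bu/wosto/snesmija, c: flu) ~> created
// 7. sums.bump(x: 62) ~> 62
// 8. cabinet.scanf(p: /bu) ~> [ni/, smimicre, wosto/]

Answer: [ni/, smimicre, wosto/]


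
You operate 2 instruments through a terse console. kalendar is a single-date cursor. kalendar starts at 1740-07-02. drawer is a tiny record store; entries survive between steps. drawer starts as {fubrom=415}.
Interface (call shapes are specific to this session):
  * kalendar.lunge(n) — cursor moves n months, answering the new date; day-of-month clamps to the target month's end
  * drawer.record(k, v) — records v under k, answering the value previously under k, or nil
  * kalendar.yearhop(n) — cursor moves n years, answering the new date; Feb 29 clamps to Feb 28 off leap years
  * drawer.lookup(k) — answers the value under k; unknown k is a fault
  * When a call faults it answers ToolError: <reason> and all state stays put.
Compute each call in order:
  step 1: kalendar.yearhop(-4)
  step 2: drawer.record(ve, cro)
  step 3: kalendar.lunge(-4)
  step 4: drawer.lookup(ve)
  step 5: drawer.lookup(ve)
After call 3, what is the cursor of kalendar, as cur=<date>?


-- kalendar.yearhop(n→-4) ~> 1736-07-02
-- drawer.record(k→ve, v→cro) ~> nil
-- kalendar.lunge(n→-4) ~> 1736-03-02
-- drawer.lookup(k→ve) ~> cro
-- drawer.lookup(k→ve) ~> cro

Answer: cur=1736-03-02


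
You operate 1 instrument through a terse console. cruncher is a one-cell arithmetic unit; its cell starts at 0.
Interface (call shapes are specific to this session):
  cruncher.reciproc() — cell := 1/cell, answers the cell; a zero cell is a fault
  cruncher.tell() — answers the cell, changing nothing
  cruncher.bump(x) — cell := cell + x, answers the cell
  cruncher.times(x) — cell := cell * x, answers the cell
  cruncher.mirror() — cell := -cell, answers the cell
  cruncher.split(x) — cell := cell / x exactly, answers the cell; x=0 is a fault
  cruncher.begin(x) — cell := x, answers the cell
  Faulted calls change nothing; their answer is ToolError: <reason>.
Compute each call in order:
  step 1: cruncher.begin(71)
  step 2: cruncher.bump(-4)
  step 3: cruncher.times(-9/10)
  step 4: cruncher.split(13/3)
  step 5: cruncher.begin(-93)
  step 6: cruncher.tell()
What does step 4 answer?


Answer: -1809/130

Derivation:
==> cruncher.begin(x='71')
<== 71
==> cruncher.bump(x='-4')
<== 67
==> cruncher.times(x='-9/10')
<== -603/10
==> cruncher.split(x='13/3')
<== -1809/130
==> cruncher.begin(x='-93')
<== -93
==> cruncher.tell()
<== -93


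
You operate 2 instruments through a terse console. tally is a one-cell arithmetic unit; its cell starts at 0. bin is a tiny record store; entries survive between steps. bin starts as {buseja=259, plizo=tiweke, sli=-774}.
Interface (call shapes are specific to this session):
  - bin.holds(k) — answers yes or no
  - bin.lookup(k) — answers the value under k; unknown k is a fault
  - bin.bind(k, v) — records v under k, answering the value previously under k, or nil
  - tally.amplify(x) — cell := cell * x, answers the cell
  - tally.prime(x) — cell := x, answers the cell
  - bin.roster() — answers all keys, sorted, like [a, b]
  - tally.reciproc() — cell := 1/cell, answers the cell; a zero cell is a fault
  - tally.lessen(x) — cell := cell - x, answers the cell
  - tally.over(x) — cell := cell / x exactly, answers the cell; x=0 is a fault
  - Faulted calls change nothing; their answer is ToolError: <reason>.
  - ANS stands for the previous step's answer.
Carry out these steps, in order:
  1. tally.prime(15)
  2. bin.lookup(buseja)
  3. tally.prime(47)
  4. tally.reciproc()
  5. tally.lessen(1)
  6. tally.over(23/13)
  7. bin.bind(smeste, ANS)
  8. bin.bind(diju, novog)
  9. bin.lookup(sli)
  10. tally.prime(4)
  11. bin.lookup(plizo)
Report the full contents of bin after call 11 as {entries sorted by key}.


CALL prime[x: 15]
RET  15
CALL lookup[k: buseja]
RET  259
CALL prime[x: 47]
RET  47
CALL reciproc[]
RET  1/47
CALL lessen[x: 1]
RET  -46/47
CALL over[x: 23/13]
RET  -26/47
CALL bind[k: smeste; v: ANS]
RET  nil
CALL bind[k: diju; v: novog]
RET  nil
CALL lookup[k: sli]
RET  -774
CALL prime[x: 4]
RET  4
CALL lookup[k: plizo]
RET  tiweke

Answer: {buseja=259, diju=novog, plizo=tiweke, sli=-774, smeste=-26/47}


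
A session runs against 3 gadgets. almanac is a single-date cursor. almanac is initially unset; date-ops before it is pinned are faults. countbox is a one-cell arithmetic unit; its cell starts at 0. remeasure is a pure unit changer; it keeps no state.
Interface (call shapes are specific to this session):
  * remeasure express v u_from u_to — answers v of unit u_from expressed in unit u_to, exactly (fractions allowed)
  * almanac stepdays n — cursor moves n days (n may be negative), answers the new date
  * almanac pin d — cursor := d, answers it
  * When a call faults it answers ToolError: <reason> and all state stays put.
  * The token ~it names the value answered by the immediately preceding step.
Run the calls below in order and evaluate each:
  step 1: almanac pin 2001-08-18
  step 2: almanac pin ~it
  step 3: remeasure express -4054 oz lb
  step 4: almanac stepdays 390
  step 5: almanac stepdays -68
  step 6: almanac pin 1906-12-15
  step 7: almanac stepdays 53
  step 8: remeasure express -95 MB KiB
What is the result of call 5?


·→ almanac pin(d: 2001-08-18)
·← 2001-08-18
·→ almanac pin(d: ~it)
·← 2001-08-18
·→ remeasure express(v: -4054, u_from: oz, u_to: lb)
·← -2027/8
·→ almanac stepdays(n: 390)
·← 2002-09-12
·→ almanac stepdays(n: -68)
·← 2002-07-06
·→ almanac pin(d: 1906-12-15)
·← 1906-12-15
·→ almanac stepdays(n: 53)
·← 1907-02-06
·→ remeasure express(v: -95, u_from: MB, u_to: KiB)
·← -1484375/16

Answer: 2002-07-06


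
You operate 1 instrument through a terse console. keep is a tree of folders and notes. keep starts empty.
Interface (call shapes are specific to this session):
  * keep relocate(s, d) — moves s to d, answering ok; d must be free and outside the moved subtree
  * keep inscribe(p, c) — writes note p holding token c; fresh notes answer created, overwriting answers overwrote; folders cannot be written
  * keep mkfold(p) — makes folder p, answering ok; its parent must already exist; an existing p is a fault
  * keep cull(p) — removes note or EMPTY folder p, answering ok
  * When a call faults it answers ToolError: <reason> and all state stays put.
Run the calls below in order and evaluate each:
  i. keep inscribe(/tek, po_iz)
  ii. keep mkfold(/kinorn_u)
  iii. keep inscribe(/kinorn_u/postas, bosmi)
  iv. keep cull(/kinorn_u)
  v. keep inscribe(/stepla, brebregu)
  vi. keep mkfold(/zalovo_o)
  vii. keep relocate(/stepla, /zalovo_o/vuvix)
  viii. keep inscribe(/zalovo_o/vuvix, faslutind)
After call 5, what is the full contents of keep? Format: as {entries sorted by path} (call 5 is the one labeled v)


Answer: {kinorn_u/, kinorn_u/postas=bosmi, stepla=brebregu, tek=po_iz}

Derivation:
> keep inscribe p='/tek' c='po_iz'
:: created
> keep mkfold p='/kinorn_u'
:: ok
> keep inscribe p='/kinorn_u/postas' c='bosmi'
:: created
> keep cull p='/kinorn_u'
:: ToolError: not empty
> keep inscribe p='/stepla' c='brebregu'
:: created
> keep mkfold p='/zalovo_o'
:: ok
> keep relocate s='/stepla' d='/zalovo_o/vuvix'
:: ok
> keep inscribe p='/zalovo_o/vuvix' c='faslutind'
:: overwrote


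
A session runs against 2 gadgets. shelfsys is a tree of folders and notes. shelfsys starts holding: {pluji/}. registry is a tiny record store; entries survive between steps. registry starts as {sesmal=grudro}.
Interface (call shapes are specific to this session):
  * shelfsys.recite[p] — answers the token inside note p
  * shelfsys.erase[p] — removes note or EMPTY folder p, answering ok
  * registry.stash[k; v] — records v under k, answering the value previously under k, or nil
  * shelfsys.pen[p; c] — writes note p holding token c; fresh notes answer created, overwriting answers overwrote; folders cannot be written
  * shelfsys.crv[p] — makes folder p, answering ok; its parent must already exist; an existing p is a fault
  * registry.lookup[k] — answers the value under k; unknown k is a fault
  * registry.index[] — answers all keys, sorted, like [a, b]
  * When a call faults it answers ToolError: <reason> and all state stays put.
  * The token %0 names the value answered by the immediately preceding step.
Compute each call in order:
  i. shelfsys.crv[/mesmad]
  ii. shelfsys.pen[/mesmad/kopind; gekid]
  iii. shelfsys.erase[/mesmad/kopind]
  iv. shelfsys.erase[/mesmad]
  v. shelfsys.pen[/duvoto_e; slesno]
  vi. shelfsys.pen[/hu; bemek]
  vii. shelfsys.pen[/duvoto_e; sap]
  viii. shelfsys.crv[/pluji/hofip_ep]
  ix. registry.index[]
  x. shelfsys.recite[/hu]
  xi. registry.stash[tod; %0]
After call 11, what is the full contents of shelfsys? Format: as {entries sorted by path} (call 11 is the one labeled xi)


CALL crv[p: /mesmad]
RET  ok
CALL pen[p: /mesmad/kopind; c: gekid]
RET  created
CALL erase[p: /mesmad/kopind]
RET  ok
CALL erase[p: /mesmad]
RET  ok
CALL pen[p: /duvoto_e; c: slesno]
RET  created
CALL pen[p: /hu; c: bemek]
RET  created
CALL pen[p: /duvoto_e; c: sap]
RET  overwrote
CALL crv[p: /pluji/hofip_ep]
RET  ok
CALL index[]
RET  [sesmal]
CALL recite[p: /hu]
RET  bemek
CALL stash[k: tod; v: %0]
RET  nil

Answer: {duvoto_e=sap, hu=bemek, pluji/, pluji/hofip_ep/}


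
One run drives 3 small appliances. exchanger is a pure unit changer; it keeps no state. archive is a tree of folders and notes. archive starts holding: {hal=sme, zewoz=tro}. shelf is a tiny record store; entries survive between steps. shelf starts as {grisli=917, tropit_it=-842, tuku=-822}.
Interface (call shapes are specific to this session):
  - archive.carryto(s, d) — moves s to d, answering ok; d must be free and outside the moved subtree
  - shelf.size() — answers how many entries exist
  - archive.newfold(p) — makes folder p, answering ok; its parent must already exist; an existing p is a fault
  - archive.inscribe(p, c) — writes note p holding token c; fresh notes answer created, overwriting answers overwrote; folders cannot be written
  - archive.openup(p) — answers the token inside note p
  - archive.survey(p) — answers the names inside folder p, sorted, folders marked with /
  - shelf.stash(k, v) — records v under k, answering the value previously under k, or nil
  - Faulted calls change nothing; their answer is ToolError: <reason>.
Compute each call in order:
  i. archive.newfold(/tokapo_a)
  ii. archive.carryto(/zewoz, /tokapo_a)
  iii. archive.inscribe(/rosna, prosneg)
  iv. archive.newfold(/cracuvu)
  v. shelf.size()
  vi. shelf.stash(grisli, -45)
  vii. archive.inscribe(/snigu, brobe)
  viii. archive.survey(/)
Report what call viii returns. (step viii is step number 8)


Answer: [cracuvu/, hal, rosna, snigu, tokapo_a/, zewoz]

Derivation:
$ archive.newfold p→/tokapo_a
= ok
$ archive.carryto s→/zewoz d→/tokapo_a
= ToolError: exists
$ archive.inscribe p→/rosna c→prosneg
= created
$ archive.newfold p→/cracuvu
= ok
$ shelf.size
= 3
$ shelf.stash k→grisli v→-45
= 917
$ archive.inscribe p→/snigu c→brobe
= created
$ archive.survey p→/
= [cracuvu/, hal, rosna, snigu, tokapo_a/, zewoz]


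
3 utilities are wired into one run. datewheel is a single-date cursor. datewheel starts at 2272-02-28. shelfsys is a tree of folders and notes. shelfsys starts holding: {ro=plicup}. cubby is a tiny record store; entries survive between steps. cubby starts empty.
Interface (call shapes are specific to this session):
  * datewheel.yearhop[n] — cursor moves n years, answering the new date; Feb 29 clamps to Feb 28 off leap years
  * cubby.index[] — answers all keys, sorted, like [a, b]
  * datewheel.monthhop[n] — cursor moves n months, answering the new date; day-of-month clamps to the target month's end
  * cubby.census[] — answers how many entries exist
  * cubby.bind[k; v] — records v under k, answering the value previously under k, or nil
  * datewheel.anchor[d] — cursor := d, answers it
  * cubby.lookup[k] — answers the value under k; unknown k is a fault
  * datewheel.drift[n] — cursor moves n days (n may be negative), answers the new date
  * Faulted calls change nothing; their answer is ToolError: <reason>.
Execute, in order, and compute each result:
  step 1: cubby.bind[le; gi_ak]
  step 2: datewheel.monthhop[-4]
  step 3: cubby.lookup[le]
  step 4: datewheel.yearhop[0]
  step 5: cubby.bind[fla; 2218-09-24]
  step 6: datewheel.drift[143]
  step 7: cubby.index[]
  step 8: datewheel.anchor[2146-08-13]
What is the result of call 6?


> bind k: le v: gi_ak
  nil
> monthhop n: -4
  2271-10-28
> lookup k: le
  gi_ak
> yearhop n: 0
  2271-10-28
> bind k: fla v: 2218-09-24
  nil
> drift n: 143
  2272-03-19
> index
  [fla, le]
> anchor d: 2146-08-13
  2146-08-13

Answer: 2272-03-19


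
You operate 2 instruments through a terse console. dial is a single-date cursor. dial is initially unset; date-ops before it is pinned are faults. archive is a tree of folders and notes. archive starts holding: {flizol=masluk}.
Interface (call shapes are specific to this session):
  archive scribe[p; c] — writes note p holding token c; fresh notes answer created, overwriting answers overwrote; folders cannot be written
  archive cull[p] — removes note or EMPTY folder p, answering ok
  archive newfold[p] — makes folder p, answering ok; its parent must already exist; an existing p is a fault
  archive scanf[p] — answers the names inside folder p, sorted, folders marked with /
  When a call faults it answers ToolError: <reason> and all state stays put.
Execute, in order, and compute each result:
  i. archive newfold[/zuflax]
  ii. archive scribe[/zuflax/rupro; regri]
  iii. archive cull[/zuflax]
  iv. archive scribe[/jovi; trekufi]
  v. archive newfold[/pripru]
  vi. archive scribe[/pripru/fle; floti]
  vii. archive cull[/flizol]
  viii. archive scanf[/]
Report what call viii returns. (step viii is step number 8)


Answer: [jovi, pripru/, zuflax/]

Derivation:
>>> archive newfold p='/zuflax'
  ok
>>> archive scribe p='/zuflax/rupro' c='regri'
  created
>>> archive cull p='/zuflax'
  ToolError: not empty
>>> archive scribe p='/jovi' c='trekufi'
  created
>>> archive newfold p='/pripru'
  ok
>>> archive scribe p='/pripru/fle' c='floti'
  created
>>> archive cull p='/flizol'
  ok
>>> archive scanf p='/'
  [jovi, pripru/, zuflax/]


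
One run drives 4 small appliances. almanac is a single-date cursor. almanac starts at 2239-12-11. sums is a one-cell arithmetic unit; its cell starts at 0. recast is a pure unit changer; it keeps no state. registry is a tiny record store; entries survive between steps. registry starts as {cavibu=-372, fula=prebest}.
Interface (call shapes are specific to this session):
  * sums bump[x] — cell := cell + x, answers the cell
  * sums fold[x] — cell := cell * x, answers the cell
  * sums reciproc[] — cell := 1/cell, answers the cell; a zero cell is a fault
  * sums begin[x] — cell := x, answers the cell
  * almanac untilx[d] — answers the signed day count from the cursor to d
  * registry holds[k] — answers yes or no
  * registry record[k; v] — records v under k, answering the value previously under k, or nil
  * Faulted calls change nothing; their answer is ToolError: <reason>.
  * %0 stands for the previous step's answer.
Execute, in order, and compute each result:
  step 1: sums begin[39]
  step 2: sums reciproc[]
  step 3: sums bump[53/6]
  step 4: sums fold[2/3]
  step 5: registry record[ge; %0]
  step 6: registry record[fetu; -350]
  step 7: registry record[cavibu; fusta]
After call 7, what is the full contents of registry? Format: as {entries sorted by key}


[in] sums begin x='39'
  39
[in] sums reciproc
  1/39
[in] sums bump x='53/6'
  691/78
[in] sums fold x='2/3'
  691/117
[in] registry record k='ge' v='%0'
  nil
[in] registry record k='fetu' v='-350'
  nil
[in] registry record k='cavibu' v='fusta'
  -372

Answer: {cavibu=fusta, fetu=-350, fula=prebest, ge=691/117}


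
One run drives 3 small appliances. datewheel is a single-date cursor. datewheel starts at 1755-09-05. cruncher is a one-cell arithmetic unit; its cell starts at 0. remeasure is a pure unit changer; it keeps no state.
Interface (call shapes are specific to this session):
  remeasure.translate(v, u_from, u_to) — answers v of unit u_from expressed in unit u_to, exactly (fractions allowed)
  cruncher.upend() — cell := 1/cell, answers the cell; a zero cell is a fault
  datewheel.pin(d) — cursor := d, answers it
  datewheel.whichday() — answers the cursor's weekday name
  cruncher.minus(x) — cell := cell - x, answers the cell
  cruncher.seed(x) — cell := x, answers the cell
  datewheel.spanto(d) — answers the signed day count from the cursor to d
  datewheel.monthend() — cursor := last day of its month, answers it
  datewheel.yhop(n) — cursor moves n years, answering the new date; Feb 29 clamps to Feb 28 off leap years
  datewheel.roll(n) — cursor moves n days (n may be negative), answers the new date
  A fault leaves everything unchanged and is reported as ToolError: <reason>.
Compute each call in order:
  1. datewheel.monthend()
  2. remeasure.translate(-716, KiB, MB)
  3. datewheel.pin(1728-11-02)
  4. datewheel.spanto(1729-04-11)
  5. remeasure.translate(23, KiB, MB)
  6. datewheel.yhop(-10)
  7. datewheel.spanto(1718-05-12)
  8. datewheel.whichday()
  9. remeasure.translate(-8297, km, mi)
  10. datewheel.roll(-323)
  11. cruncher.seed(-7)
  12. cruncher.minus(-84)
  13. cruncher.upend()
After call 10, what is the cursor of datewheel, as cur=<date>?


>>> datewheel.monthend
:: 1755-09-30
>>> remeasure.translate v='-716' u_from='KiB' u_to='MB'
:: -11456/15625
>>> datewheel.pin d='1728-11-02'
:: 1728-11-02
>>> datewheel.spanto d='1729-04-11'
:: 160
>>> remeasure.translate v='23' u_from='KiB' u_to='MB'
:: 368/15625
>>> datewheel.yhop n='-10'
:: 1718-11-02
>>> datewheel.spanto d='1718-05-12'
:: -174
>>> datewheel.whichday
:: Wednesday
>>> remeasure.translate v='-8297' u_from='km' u_to='mi'
:: -129640625/25146
>>> datewheel.roll n='-323'
:: 1717-12-14
>>> cruncher.seed x='-7'
:: -7
>>> cruncher.minus x='-84'
:: 77
>>> cruncher.upend
:: 1/77

Answer: cur=1717-12-14


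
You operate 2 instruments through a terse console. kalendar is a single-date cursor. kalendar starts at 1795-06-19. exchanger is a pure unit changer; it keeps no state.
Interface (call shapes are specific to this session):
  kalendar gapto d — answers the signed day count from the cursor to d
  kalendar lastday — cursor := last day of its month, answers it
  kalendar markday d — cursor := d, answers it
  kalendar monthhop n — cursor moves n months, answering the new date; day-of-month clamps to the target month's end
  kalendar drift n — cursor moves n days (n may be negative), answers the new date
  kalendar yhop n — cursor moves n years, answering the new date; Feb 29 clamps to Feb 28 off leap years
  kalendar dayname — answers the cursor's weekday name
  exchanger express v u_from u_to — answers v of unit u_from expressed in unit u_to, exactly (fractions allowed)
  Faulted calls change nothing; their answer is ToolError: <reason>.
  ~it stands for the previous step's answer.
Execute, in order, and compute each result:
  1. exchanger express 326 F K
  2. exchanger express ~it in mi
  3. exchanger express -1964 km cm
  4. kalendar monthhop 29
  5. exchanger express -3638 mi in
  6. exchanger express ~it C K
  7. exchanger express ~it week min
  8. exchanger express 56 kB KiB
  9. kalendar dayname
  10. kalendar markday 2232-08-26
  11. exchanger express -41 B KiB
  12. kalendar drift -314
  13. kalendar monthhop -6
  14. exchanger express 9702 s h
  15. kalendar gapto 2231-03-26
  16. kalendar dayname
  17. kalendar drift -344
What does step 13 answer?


Answer: 2231-04-17

Derivation:
Using exchanger express using v→326, u_from→F, u_to→K, and observe 26189/60.
I use exchanger express using v→~it, u_from→in, u_to→mi, giving 26189/3801600.
I invoke exchanger express using v→-1964, u_from→km, u_to→cm, giving -196400000.
I use kalendar monthhop using n→29, yielding 1797-11-19.
I invoke exchanger express using v→-3638, u_from→mi, u_to→in, and get -230503680.
I run exchanger express using v→~it, u_from→C, u_to→K: -4610068137/20.
Using exchanger express using v→~it, u_from→week, u_to→min, and observe -2323474341048.
Then exchanger express using v→56, u_from→kB, u_to→KiB, → 875/16.
I invoke kalendar dayname, → Sunday.
Next I call kalendar markday using d→2232-08-26, and get 2232-08-26.
I invoke exchanger express using v→-41, u_from→B, u_to→KiB, → -41/1024.
Calling kalendar drift using n→-314, giving 2231-10-17.
Using kalendar monthhop using n→-6: 2231-04-17.
Now I run exchanger express using v→9702, u_from→s, u_to→h, which returns 539/200.
Calling kalendar gapto using d→2231-03-26, — result: -22.
Using kalendar dayname, giving Sunday.
Now I run kalendar drift using n→-344, yielding 2230-05-08.


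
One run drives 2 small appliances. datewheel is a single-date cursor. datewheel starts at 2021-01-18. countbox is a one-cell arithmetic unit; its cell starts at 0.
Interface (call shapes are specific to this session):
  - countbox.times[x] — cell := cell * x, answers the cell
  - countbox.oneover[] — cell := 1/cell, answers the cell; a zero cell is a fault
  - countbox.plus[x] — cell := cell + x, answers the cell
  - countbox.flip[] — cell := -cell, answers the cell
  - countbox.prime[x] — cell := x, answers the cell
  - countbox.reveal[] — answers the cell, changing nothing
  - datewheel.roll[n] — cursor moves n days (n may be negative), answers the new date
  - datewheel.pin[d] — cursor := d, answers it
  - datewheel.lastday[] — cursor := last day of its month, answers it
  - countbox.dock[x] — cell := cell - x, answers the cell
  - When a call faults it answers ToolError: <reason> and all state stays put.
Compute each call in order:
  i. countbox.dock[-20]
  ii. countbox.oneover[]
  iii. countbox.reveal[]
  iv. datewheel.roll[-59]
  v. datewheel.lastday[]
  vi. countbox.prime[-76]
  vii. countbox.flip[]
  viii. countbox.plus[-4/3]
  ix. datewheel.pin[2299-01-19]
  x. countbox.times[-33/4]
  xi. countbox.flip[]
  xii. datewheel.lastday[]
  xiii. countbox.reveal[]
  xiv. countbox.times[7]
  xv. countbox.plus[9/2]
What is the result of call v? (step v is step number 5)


Answer: 2020-11-30

Derivation:
>>> dock x=-20
  20
>>> oneover
  1/20
>>> reveal
  1/20
>>> roll n=-59
  2020-11-20
>>> lastday
  2020-11-30
>>> prime x=-76
  -76
>>> flip
  76
>>> plus x=-4/3
  224/3
>>> pin d=2299-01-19
  2299-01-19
>>> times x=-33/4
  -616
>>> flip
  616
>>> lastday
  2299-01-31
>>> reveal
  616
>>> times x=7
  4312
>>> plus x=9/2
  8633/2
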